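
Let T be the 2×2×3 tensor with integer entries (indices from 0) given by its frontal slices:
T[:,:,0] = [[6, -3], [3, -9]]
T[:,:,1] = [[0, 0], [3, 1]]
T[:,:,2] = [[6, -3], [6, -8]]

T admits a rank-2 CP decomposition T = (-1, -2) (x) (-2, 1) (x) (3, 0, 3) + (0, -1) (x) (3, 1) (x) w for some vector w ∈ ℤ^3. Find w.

w = (3, -1, 2)

Subtract the known terms from T to get the rank-1 residual R = (0, -1) (x) (3, 1) (x) w, so R[i,j,k] = a[i]·b[j]·w[k]. Pick indices with nonzero a[1]·b[0] = (-1)·(3) = -3. Only the fibre through (1,0,·) is needed: R[1,0,:] = T[1,0,:] − Σₗ aₗ[1]bₗ[0]cₗ = [3, 3, 6] − (-2)·(-2)·(3, 0, 3) = [-9, 3, -6]. Then w[k] = R[1,0,k] / -3 for each k, giving w = [-9, 3, -6] / -3 = (3, -1, 2).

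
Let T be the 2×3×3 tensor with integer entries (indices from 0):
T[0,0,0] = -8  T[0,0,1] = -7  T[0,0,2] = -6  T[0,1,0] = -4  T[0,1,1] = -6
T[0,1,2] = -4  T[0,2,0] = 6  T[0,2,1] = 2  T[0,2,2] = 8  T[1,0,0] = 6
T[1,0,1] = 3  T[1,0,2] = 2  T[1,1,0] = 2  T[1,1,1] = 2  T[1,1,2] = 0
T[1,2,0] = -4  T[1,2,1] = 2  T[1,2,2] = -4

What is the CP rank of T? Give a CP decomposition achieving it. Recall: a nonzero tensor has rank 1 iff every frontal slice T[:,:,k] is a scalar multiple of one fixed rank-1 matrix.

Lower bound: in the mode-3 unfolding of T (rows indexed by k, columns by (i,j)) the 3×3 minor on rows k ∈ {0, 1, 2}, columns (i,j) ∈ {(0,0), (0,1), (0,2)} is det [[-8, -4, 6], [-7, -6, 2], [-6, -4, 8]] = 96 ≠ 0, so that unfolding has rank ≥ 3 and hence rank(T) ≥ 3 (CP rank is at least every unfolding rank, though it can be larger).
Upper bound: T is a sum of 3 rank-1 terms, T = [1, -1] ⊗ [1, 0, -2] ⊗ [-2, 1, -2] + [1, -1] ⊗ [2, 1, 0] ⊗ [-2, -2, 0] + [1, 0] ⊗ [1, 1, -1] ⊗ [-2, -4, -4] (one valid choice — decompositions are not unique — normalised so each a, b is primitive with positive first nonzero entry; check it by expanding all entries), so rank(T) ≤ 3.
These bounds meet, so rank(T) = 3.

rank(T) = 3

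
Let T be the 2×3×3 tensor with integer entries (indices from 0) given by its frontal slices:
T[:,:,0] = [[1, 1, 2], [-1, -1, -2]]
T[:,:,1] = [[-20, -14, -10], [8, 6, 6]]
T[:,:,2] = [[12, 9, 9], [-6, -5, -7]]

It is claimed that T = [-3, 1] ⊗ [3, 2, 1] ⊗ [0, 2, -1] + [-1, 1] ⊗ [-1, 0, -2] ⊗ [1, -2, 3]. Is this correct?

Reconstruct entry (0,1,0) from the claimed factors: Σₗ aₗ[0]bₗ[1]cₗ[0] = (-3)·(2)·(0) + (-1)·(0)·(1) = 0, but T[0,1,0] = 1. The claim is false.

No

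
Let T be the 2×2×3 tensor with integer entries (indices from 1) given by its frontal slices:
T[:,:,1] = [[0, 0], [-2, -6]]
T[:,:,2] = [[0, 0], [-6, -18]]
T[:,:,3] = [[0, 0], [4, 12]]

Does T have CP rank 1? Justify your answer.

The mode-1 fibre T[:,1,1] = [0, -2] gives a = (0, 1) (primitive direction); the mode-2 fibre T[2,:,1] = [-2, -6] gives b = (1, 3); then c[k] = T[2,1,k] / (a[2]·b[1]) = [-2, -6, 4] / 1 = (-2, -6, 4).
Expanding (0, 1) ⊗ (1, 3) ⊗ (-2, -6, 4) reproduces all 12 entries of T, so T = (0, 1) ⊗ (1, 3) ⊗ (-2, -6, 4) and rank(T) ≤ 1.
Equivalently every frontal slice T[:,:,k] is c[k] times the rank-1 matrix (0, 1) ⊗ (1, 3). So T has rank 1 (it is nonzero).

Yes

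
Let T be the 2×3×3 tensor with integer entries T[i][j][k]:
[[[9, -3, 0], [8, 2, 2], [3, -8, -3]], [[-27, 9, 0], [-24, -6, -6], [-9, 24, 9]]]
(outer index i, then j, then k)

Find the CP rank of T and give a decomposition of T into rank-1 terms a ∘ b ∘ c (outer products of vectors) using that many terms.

rank(T) = 2

Lower bound: the mode-2 unfolding of T (rows indexed by j, columns by (i,k) = (0,0), (0,1), (0,2), (1,0), (1,1), (1,2)) is [[9, -3, 0, -27, 9, 0], [8, 2, 2, -24, -6, -6], [3, -8, -3, -9, 24, 9]].
There the 2×2 minor on rows j ∈ {0, 1}, columns (i,k) ∈ {(0,0), (0,1)} is det [[9, -3], [8, 2]] = 42 ≠ 0, so this unfolding has rank ≥ 2; CP rank is at least every unfolding rank, so rank(T) ≥ 2. (This is only a lower bound: in general the CP rank may exceed every unfolding rank, so we still need to exhibit 2 rank-1 terms summing to T.)
Upper bound — finding two terms. Every mode-1 slice of T is a multiple of one matrix: T[i,:,:] = a[i]·M with a = [1, -3] and M = [[9, -3, 0], [8, 2, 2], [3, -8, -3]] (rows indexed by j, columns by k). So it suffices to write M as a sum of two rank-1 matrices.
The columns of M satisfy (column 0) = −3·(column 1) + 7·(column 2), so splitting by columns, M = [-3, 2, -8][-3, 1, 0]ᵀ + [0, 2, -3][7, 0, 1]ᵀ.
Hence T = [1, -3] ∘ [-3, 2, -8] ∘ [-3, 1, 0] + [1, -3] ∘ [0, 2, -3] ∘ [7, 0, 1], so rank(T) ≤ 2.
These bounds meet, so rank(T) = 2.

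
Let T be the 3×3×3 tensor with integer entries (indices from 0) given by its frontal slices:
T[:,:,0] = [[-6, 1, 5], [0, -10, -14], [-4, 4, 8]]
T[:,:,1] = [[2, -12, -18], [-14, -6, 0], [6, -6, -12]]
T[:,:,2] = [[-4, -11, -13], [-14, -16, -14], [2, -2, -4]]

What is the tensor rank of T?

2

Lower bound: the mode-2 unfolding of T (rows indexed by j, columns by (i,k) = (0,0), (0,1), (0,2), (1,0), (1,1), (1,2), (2,0), (2,1), (2,2)) is [[-6, 2, -4, 0, -14, -14, -4, 6, 2], [1, -12, -11, -10, -6, -16, 4, -6, -2], [5, -18, -13, -14, 0, -14, 8, -12, -4]].
There the 2×2 minor on rows j ∈ {0, 1}, columns (i,k) ∈ {(0,0), (0,1)} is det [[-6, 2], [1, -12]] = 70 ≠ 0, so this unfolding has rank ≥ 2; CP rank is at least every unfolding rank, so rank(T) ≥ 2. (Unfolding ranks only ever bound the CP rank from below — rank(T) can be strictly larger than all of them — so the matching upper bound has to come from an explicit 2-term decomposition.)
Upper bound — finding two terms. Write S_k = T[:,:,k] for the frontal slices: S₀ = [[-6, 1, 5], [0, -10, -14], [-4, 4, 8]], S₁ = [[2, -12, -18], [-14, -6, 0], [6, -6, -12]], S₂ = [[-4, -11, -13], [-14, -16, -14], [2, -2, -4]].
If T = a₁ ⊗ b₁ ⊗ c₁ + a₂ ⊗ b₂ ⊗ c₂ then each S_k = c₁[k]·a₁b₁ᵀ + c₂[k]·a₂b₂ᵀ. S₀ and S₁ are linearly independent, so a₁b₁ᵀ and a₂b₂ᵀ must span the same plane of matrices: they are the rank-1 matrices of the form x·S₀ + y·S₁.
The 2×2 minor of x·S₀ + y·S₁ on rows {0,1}, columns {0,1} is 60·x² + 30·xy − 180·y² = 30·(2·x − 3·y)(x + 2·y), vanishing at (x:y) = (3:2) and (2:-1).
M₁ = 3·S₀ + 2·S₁ = [[-14, -21, -21], [-28, -42, -42], [0, 0, 0]] = (-7)·[1, 2, 0][2, 3, 3]ᵀ and M₂ = 2·S₀ − S₁ = [[-14, 14, 28], [14, -14, -28], [-14, 14, 28]] = (-14)·[1, -1, 1][1, -1, -2]ᵀ, so take a₁ = [1, 2, 0], b₁ = [2, 3, 3], a₂ = [1, -1, 1], b₂ = [1, -1, -2].
Each slice is an integer combination of E₁ = a₁b₁ᵀ and E₂ = a₂b₂ᵀ: S₀ = −E₁ − 4·E₂, S₁ = −2·E₁ + 6·E₂, S₂ = −3·E₁ + 2·E₂; reading off coefficients, c₁ = [-1, -2, -3] and c₂ = [-4, 6, 2].
Hence T = [1, 2, 0] ⊗ [2, 3, 3] ⊗ [-1, -2, -3] + [1, -1, 1] ⊗ [1, -1, -2] ⊗ [-4, 6, 2], so rank(T) ≤ 2.
These bounds meet, so rank(T) = 2.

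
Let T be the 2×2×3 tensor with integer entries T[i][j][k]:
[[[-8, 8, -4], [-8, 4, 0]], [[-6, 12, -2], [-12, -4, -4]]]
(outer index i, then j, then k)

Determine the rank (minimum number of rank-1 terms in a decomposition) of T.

3

Lower bound: in the mode-3 unfolding of T (rows indexed by k, columns by (i,j)) the 3×3 minor on rows k ∈ {0, 1, 2}, columns (i,j) ∈ {(0,0), (0,1), (1,0)} is det [[-8, -8, -6], [8, 4, 12], [-4, 0, -2]] = 224 ≠ 0, so that unfolding has rank ≥ 3 and hence rank(T) ≥ 3 (CP rank is at least every unfolding rank, though it can be larger).
Upper bound: T is a sum of 3 rank-1 terms, T = [0, 1] (x) [1, -2] (x) [2, 4, 2] + [1, 1] (x) [1, 0] (x) [0, 4, -4] + [1, 1] (x) [1, 1] (x) [-8, 4, 0] (one valid choice — decompositions are not unique — normalised so each a, b is primitive with positive first nonzero entry; check it by expanding all entries), so rank(T) ≤ 3.
These bounds meet, so rank(T) = 3.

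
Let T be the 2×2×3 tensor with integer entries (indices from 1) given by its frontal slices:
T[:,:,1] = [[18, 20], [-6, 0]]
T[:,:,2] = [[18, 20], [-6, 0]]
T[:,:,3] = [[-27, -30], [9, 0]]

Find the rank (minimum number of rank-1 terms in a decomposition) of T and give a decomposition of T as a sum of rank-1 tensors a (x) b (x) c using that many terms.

rank(T) = 2

Lower bound: the mode-2 unfolding of T (rows indexed by j, columns by (i,k) = (1,1), (1,2), (1,3), (2,1), (2,2), (2,3)) is [[18, 18, -27, -6, -6, 9], [20, 20, -30, 0, 0, 0]].
There the 2×2 minor on rows j ∈ {1, 2}, columns (i,k) ∈ {(1,1), (2,1)} is det [[18, -6], [20, 0]] = 120 ≠ 0, so this unfolding has rank ≥ 2; CP rank is at least every unfolding rank, so rank(T) ≥ 2. (This is only a lower bound: in general the CP rank may exceed every unfolding rank, so we still need to exhibit 2 rank-1 terms summing to T.)
Upper bound — finding two terms. Every mode-3 slice of T is a multiple of one matrix: T[:,:,k] = c[k]·M with c = (2, 2, -3) and M = [[9, 10], [-3, 0]] (rows indexed by i, columns by j). So it suffices to write M as a sum of two rank-1 matrices.
Splitting M by its rows (i = 1, 2), M = (1, 0)(9, 10)ᵀ + (0, 1)(-3, 0)ᵀ.
Hence T = (1, 0) (x) (9, 10) (x) (2, 2, -3) + (0, 1) (x) (-3, 0) (x) (2, 2, -3), so rank(T) ≤ 2.
These bounds meet, so rank(T) = 2.
Check entry T[1,2,2] = 20: (1)·(10)·(2) + (0)·(0)·(2) = 20.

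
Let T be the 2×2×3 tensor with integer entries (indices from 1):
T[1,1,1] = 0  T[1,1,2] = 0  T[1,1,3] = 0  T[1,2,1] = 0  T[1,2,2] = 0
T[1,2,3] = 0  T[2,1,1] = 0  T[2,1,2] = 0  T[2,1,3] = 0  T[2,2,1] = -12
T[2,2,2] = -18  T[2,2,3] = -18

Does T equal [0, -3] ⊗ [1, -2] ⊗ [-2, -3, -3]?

Reconstruct entry (2,1,1) from the claimed factors: Σₗ aₗ[2]bₗ[1]cₗ[1] = (-3)·(1)·(-2) = 6, but T[2,1,1] = 0. The claim is false.

No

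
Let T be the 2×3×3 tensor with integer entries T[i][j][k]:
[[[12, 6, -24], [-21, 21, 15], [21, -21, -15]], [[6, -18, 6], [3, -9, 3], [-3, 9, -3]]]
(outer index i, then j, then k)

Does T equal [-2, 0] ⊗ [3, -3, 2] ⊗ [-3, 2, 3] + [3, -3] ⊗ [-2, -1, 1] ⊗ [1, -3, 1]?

Reconstruct entry (0,2,0) from the claimed factors: Σₗ aₗ[0]bₗ[2]cₗ[0] = (-2)·(2)·(-3) + (3)·(1)·(1) = 15, but T[0,2,0] = 21. The claim is false.

No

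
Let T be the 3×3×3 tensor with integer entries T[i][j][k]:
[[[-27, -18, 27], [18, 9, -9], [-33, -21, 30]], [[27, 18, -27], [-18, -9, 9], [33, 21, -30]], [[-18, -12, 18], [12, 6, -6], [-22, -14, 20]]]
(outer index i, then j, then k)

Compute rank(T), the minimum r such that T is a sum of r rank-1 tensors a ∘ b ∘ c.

Lower bound: the mode-3 unfolding of T (rows indexed by k, columns by (i,j) = (0,0), (0,1), (0,2), (1,0), (1,1), (1,2), (2,0), (2,1), (2,2)) is [[-27, 18, -33, 27, -18, 33, -18, 12, -22], [-18, 9, -21, 18, -9, 21, -12, 6, -14], [27, -9, 30, -27, 9, -30, 18, -6, 20]].
There the 2×2 minor on rows k ∈ {0, 1}, columns (i,j) ∈ {(0,0), (0,1)} is det [[-27, 18], [-18, 9]] = 81 ≠ 0, so this unfolding has rank ≥ 2; CP rank is at least every unfolding rank, so rank(T) ≥ 2. (Unfolding ranks only ever bound the CP rank from below — rank(T) can be strictly larger than all of them — so the matching upper bound has to come from an explicit 2-term decomposition.)
Upper bound — finding two terms. Every mode-1 slice of T is a multiple of one matrix: T[i,:,:] = a[i]·M with a = [3, -3, 2] and M = [[-9, -6, 9], [6, 3, -3], [-11, -7, 10]] (rows indexed by j, columns by k). So it suffices to write M as a sum of two rank-1 matrices.
The rows of M satisfy (row 1) = 3·(row 0) − 3·(row 2), so splitting by rows, M = [1, 3, 0][-9, -6, 9]ᵀ + [0, -3, 1][-11, -7, 10]ᵀ.
Hence T = [3, -3, 2] ∘ [1, 3, 0] ∘ [-9, -6, 9] + [3, -3, 2] ∘ [0, -3, 1] ∘ [-11, -7, 10], so rank(T) ≤ 2.
These bounds meet, so rank(T) = 2.
Check entry T[2,2,0] = -22: (2)·(0)·(-9) + (2)·(1)·(-11) = -22.

2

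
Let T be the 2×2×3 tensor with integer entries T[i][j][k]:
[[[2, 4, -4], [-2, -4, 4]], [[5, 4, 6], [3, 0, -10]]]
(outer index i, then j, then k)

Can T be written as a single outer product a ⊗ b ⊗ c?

The mode-3 unfolding of T (rows indexed by k, columns by (i,j) = (0,0), (0,1), (1,0), (1,1)) is [[2, -2, 5, 3], [4, -4, 4, 0], [-4, 4, 6, -10]].
There the 3×3 minor on rows k ∈ {0, 1, 2}, columns (i,j) ∈ {(0,0), (1,0), (1,1)} is det [[2, 5, 3], [4, 4, 0], [-4, 6, -10]] = 240 ≠ 0, so this unfolding has rank ≥ 3; CP rank is at least every unfolding rank, so rank(T) ≥ 3.
In particular rank(T) ≥ 3 > 1, so T is not rank-1.

No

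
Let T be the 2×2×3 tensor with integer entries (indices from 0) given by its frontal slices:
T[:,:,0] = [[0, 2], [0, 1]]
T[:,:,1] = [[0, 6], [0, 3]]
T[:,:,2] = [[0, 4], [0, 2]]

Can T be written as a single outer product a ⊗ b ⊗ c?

Yes

The mode-1 fibre T[:,1,0] = [2, 1] gives a = [2, 1] (primitive direction); the mode-2 fibre T[0,:,0] = [0, 2] gives b = [0, 1]; then c[k] = T[0,1,k] / (a[0]·b[1]) = [2, 6, 4] / 2 = [1, 3, 2].
Expanding [2, 1] ⊗ [0, 1] ⊗ [1, 3, 2] reproduces all 12 entries of T, so T = [2, 1] ⊗ [0, 1] ⊗ [1, 3, 2] and rank(T) ≤ 1.
Equivalently every frontal slice T[:,:,k] is c[k] times the rank-1 matrix [2, 1] ⊗ [0, 1]. So T has rank 1 (it is nonzero).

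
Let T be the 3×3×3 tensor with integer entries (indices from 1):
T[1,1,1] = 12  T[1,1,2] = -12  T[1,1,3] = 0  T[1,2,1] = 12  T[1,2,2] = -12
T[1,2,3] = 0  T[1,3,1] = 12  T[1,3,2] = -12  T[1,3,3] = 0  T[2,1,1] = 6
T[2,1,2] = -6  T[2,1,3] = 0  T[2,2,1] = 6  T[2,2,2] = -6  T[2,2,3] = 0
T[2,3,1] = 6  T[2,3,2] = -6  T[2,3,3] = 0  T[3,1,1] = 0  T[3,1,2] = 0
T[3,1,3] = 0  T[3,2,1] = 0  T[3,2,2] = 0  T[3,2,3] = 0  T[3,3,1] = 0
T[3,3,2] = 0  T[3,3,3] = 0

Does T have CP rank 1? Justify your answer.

Yes

If T = a ⊗ b ⊗ c then every fibre of T is a multiple of the corresponding factor, so read the factors off the fibres through the nonzero entry T[1,1,1] = 12.
The mode-1 fibre T[:,1,1] = [12, 6, 0] gives a = [2, 1, 0] (primitive direction); the mode-2 fibre T[1,:,1] = [12, 12, 12] gives b = [1, 1, 1]; then c[k] = T[1,1,k] / (a[1]·b[1]) = [12, -12, 0] / 2 = [6, -6, 0].
Expanding [2, 1, 0] ⊗ [1, 1, 1] ⊗ [6, -6, 0] reproduces all 27 entries of T, so T = [2, 1, 0] ⊗ [1, 1, 1] ⊗ [6, -6, 0] and rank(T) ≤ 1.
Equivalently every frontal slice T[:,:,k] is c[k] times the rank-1 matrix [2, 1, 0] ⊗ [1, 1, 1]. So T has rank 1 (it is nonzero).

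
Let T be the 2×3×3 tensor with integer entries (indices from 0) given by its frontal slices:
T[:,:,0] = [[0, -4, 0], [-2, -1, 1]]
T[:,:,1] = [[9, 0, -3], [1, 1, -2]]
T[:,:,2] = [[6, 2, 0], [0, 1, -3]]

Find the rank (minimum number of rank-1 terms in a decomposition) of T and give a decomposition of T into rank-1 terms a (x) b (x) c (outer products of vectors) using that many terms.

rank(T) = 3

Lower bound: in the mode-3 unfolding of T (rows indexed by k, columns by (i,j)) the 3×3 minor on rows k ∈ {0, 1, 2}, columns (i,j) ∈ {(0,0), (0,1), (0,2)} is det [[0, -4, 0], [9, 0, -3], [6, 2, 0]] = 72 ≠ 0, so that unfolding has rank ≥ 3 and hence rank(T) ≥ 3 (CP rank is at least every unfolding rank, though it can be larger).
Upper bound: T is a sum of 3 rank-1 terms, T = [1, -1] (x) [1, 0, 1] (x) [0, 1, 2] + [1, 0] (x) [2, -1, -1] (x) [2, 2, 0] + [2, 1] (x) [2, 1, -1] (x) [-1, 1, 1] (written with every a and b primitive with positive leading entry and the scale carried by c; CP decompositions are not unique, and this one is verified by expanding entrywise), so rank(T) ≤ 3.
These bounds meet, so rank(T) = 3.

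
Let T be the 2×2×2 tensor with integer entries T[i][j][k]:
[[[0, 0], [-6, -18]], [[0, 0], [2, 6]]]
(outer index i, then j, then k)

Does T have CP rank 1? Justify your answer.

Yes

If T = a ⊗ b ⊗ c then every fibre of T is a multiple of the corresponding factor, so read the factors off the fibres through the nonzero entry T[0,1,0] = -6.
The mode-1 fibre T[:,1,0] = [-6, 2] gives a = (3, -1) (primitive direction); the mode-2 fibre T[0,:,0] = [0, -6] gives b = (0, 1); then c[k] = T[0,1,k] / (a[0]·b[1]) = [-6, -18] / 3 = (-2, -6).
Expanding (3, -1) ⊗ (0, 1) ⊗ (-2, -6) reproduces all 8 entries of T, so T = (3, -1) ⊗ (0, 1) ⊗ (-2, -6) and rank(T) ≤ 1.
Equivalently every frontal slice T[:,:,k] is c[k] times the rank-1 matrix (3, -1) ⊗ (0, 1). So T has rank 1 (it is nonzero).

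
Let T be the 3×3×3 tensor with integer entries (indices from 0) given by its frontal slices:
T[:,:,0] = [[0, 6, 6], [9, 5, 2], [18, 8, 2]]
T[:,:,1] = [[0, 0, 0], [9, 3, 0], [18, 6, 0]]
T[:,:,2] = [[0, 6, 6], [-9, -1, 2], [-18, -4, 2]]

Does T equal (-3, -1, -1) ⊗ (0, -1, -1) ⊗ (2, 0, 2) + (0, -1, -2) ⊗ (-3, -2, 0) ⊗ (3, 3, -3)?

No

Reconstruct entry (1,1,0) from the claimed factors: Σₗ aₗ[1]bₗ[1]cₗ[0] = (-1)·(-1)·(2) + (-1)·(-2)·(3) = 8, but T[1,1,0] = 5. The claim is false.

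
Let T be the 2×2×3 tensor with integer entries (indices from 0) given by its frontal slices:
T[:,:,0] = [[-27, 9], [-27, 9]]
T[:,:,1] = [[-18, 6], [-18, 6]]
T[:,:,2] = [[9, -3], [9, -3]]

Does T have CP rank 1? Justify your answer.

Yes

If T = a ⊗ b ⊗ c then every fibre of T is a multiple of the corresponding factor, so read the factors off the fibres through the nonzero entry T[0,0,0] = -27.
The mode-1 fibre T[:,0,0] = [-27, -27] gives a = [1, 1] (primitive direction); the mode-2 fibre T[0,:,0] = [-27, 9] gives b = [3, -1]; then c[k] = T[0,0,k] / (a[0]·b[0]) = [-27, -18, 9] / 3 = [-9, -6, 3].
Expanding [1, 1] ⊗ [3, -1] ⊗ [-9, -6, 3] reproduces all 12 entries of T, so T = [1, 1] ⊗ [3, -1] ⊗ [-9, -6, 3] and rank(T) ≤ 1.
Equivalently every frontal slice T[:,:,k] is c[k] times the rank-1 matrix [1, 1] ⊗ [3, -1]. So T has rank 1 (it is nonzero).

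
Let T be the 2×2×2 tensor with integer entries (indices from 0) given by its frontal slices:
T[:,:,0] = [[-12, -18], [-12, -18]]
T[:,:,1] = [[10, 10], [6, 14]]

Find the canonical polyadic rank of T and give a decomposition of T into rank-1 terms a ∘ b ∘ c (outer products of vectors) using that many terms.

rank(T) = 2

Lower bound: the mode-3 unfolding of T (rows indexed by k, columns by (i,j) = (0,0), (0,1), (1,0), (1,1)) is [[-12, -18, -12, -18], [10, 10, 6, 14]].
There the 2×2 minor on rows k ∈ {0, 1}, columns (i,j) ∈ {(0,0), (0,1)} is det [[-12, -18], [10, 10]] = 60 ≠ 0, so this unfolding has rank ≥ 2; CP rank is at least every unfolding rank, so rank(T) ≥ 2. (This is only a lower bound: in general the CP rank may exceed every unfolding rank, so we still need to exhibit 2 rank-1 terms summing to T.)
Upper bound — finding two terms. Write S_k = T[:,:,k] for the frontal slices: S₀ = [[-12, -18], [-12, -18]], S₁ = [[10, 10], [6, 14]].
If T = a₁ ∘ b₁ ∘ c₁ + a₂ ∘ b₂ ∘ c₂ then each S_k = c₁[k]·a₁b₁ᵀ + c₂[k]·a₂b₂ᵀ. S₀ and S₁ are linearly independent, so a₁b₁ᵀ and a₂b₂ᵀ must span the same plane of matrices: they are the rank-1 matrices of the form x·S₀ + y·S₁.
det(x·S₀ + y·S₁) is −120·xy + 80·y² = (-40)·(3·x − 2·y)(y), vanishing at (x:y) = (2:3) and (1:0).
M₁ = 2·S₀ + 3·S₁ = [[6, -6], [-6, 6]] = 6·(1, -1)(1, -1)ᵀ and M₂ = S₀ = [[-12, -18], [-12, -18]] = (-6)·(1, 1)(2, 3)ᵀ, so take a₁ = (1, -1), b₁ = (1, -1), a₂ = (1, 1), b₂ = (2, 3).
Each slice is an integer combination of E₁ = a₁b₁ᵀ and E₂ = a₂b₂ᵀ: S₀ = −6·E₂, S₁ = 2·E₁ + 4·E₂; reading off coefficients, c₁ = (0, 2) and c₂ = (-6, 4).
Hence T = (1, -1) ∘ (1, -1) ∘ (0, 2) + (1, 1) ∘ (2, 3) ∘ (-6, 4), so rank(T) ≤ 2.
These bounds meet, so rank(T) = 2.
Check entry T[1,1,0] = -18: (-1)·(-1)·(0) + (1)·(3)·(-6) = -18.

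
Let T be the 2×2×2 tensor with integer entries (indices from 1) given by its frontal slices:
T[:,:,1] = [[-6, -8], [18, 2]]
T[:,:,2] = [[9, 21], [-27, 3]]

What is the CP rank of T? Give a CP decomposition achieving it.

rank(T) = 2

Lower bound: in the mode-2 unfolding of T (rows indexed by j, columns by (i,k)) the 2×2 minor on rows j ∈ {1, 2}, columns (i,k) ∈ {(1,1), (1,2)} is det [[-6, 9], [-8, 21]] = -54 ≠ 0, so that unfolding has rank ≥ 2 and hence rank(T) ≥ 2 (CP rank is at least every unfolding rank, though it can be larger).
Upper bound: with S_k = T[:,:,k], the two rank-1 terms a₁b₁ᵀ, a₂b₂ᵀ are the rank-1 members of the pencil x·S₁ + y·S₂.
det(x·S₁ + y·S₂) is 132·x² − 594·xy + 594·y² = 66·(2·x − 3·y)(x − 3·y), vanishing at (x:y) = (3:2) and (3:1).
M₁ = 3·S₁ + 2·S₂ = [[0, 18], [0, 12]] = 6·(3, 2)(0, 1)ᵀ and M₂ = 3·S₁ + S₂ = [[-9, -3], [27, 9]] = (-3)·(1, -3)(3, 1)ᵀ, so take a₁ = (3, 2), b₁ = (0, 1), a₂ = (1, -3), b₂ = (3, 1).
Each slice is an integer combination of E₁ = a₁b₁ᵀ and E₂ = a₂b₂ᵀ: S₁ = −2·E₁ − 2·E₂, S₂ = 6·E₁ + 3·E₂; reading off coefficients, c₁ = (-2, 6) and c₂ = (-2, 3).
Hence T = (3, 2) ⊗ (0, 1) ⊗ (-2, 6) + (1, -3) ⊗ (3, 1) ⊗ (-2, 3), so rank(T) ≤ 2.
These bounds meet, so rank(T) = 2.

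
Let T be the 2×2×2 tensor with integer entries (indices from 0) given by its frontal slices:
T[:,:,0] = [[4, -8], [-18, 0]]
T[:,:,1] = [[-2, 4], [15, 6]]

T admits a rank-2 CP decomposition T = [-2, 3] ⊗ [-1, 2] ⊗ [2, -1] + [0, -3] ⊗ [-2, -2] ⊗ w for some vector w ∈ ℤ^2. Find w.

Subtract the known terms from T to get the rank-1 residual R = [0, -3] ⊗ [-2, -2] ⊗ w, so R[i,j,k] = a[i]·b[j]·w[k]. Pick indices with nonzero a[1]·b[0] = (-3)·(-2) = 6. Only the fibre through (1,0,·) is needed: R[1,0,:] = T[1,0,:] − Σₗ aₗ[1]bₗ[0]cₗ = [-18, 15] − (3)·(-1)·[2, -1] = [-12, 12]. Then w[k] = R[1,0,k] / 6 for each k, giving w = [-12, 12] / 6 = [-2, 2].

w = [-2, 2]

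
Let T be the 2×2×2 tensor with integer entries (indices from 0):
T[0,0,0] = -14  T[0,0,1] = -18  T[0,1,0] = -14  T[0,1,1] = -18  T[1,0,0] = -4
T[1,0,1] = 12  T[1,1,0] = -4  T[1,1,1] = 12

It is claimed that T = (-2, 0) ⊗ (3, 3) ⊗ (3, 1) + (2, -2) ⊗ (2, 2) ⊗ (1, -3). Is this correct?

Reconstruct entrywise from the claimed factors. For example, T[0,0,1] = -18 and Σₗ aₗ[0]bₗ[0]cₗ[1] = (-2)·(3)·(1) + (2)·(2)·(-3) = -18; checking all 8 entries, every one matches. The claim holds.

Yes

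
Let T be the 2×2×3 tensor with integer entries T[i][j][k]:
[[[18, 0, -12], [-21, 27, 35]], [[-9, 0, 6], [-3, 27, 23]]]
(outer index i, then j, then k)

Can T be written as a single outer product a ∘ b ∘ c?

The mode-1 unfolding of T (rows indexed by i, columns by (j,k) = (0,0), (0,1), (0,2), (1,0), (1,1), (1,2)) is [[18, 0, -12, -21, 27, 35], [-9, 0, 6, -3, 27, 23]].
There the 2×2 minor on rows i ∈ {0, 1}, columns (j,k) ∈ {(0,0), (1,0)} is det [[18, -21], [-9, -3]] = -243 ≠ 0, so this unfolding has rank ≥ 2; CP rank is at least every unfolding rank, so rank(T) ≥ 2.
In particular rank(T) ≥ 2 > 1, so T is not rank-1.

No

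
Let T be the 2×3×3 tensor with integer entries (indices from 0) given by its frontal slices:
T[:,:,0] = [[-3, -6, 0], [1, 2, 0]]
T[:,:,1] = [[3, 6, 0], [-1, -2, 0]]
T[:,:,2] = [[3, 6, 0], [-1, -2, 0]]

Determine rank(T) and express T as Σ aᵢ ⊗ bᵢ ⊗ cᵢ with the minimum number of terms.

Lower bound: T ≠ 0 (e.g. T[0,0,0] = -3), so rank(T) ≥ 1.
Upper bound: if T = a ⊗ b ⊗ c then every fibre of T is a multiple of the corresponding factor, so read the factors off the fibres through the nonzero entry T[0,0,0] = -3.
The mode-1 fibre T[:,0,0] = [-3, 1] gives a = [3, -1] (primitive direction); the mode-2 fibre T[0,:,0] = [-3, -6, 0] gives b = [1, 2, 0]; then c[k] = T[0,0,k] / (a[0]·b[0]) = [-3, 3, 3] / 3 = [-1, 1, 1].
Expanding [3, -1] ⊗ [1, 2, 0] ⊗ [-1, 1, 1] reproduces all 18 entries of T, so T = [3, -1] ⊗ [1, 2, 0] ⊗ [-1, 1, 1] and rank(T) ≤ 1.
These bounds meet, so rank(T) = 1.
Check entry T[1,1,2] = -2: (-1)·(2)·(1) = -2.

rank(T) = 1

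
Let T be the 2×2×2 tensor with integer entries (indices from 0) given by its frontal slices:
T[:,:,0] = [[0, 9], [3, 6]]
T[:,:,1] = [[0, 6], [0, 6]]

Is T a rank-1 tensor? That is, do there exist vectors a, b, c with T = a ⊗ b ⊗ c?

The mode-3 unfolding of T (rows indexed by k, columns by (i,j) = (0,0), (0,1), (1,0), (1,1)) is [[0, 9, 3, 6], [0, 6, 0, 6]].
There the 2×2 minor on rows k ∈ {0, 1}, columns (i,j) ∈ {(0,1), (1,0)} is det [[9, 3], [6, 0]] = -18 ≠ 0, so this unfolding has rank ≥ 2; CP rank is at least every unfolding rank, so rank(T) ≥ 2.
In particular rank(T) ≥ 2 > 1, so T is not rank-1.

No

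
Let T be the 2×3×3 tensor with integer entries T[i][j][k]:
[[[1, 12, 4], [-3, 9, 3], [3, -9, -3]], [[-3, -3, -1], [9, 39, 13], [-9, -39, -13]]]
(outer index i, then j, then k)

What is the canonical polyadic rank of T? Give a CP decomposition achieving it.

Lower bound: the mode-3 unfolding of T (rows indexed by k, columns by (i,j) = (0,0), (0,1), (0,2), (1,0), (1,1), (1,2)) is [[1, -3, 3, -3, 9, -9], [12, 9, -9, -3, 39, -39], [4, 3, -3, -1, 13, -13]].
There the 2×2 minor on rows k ∈ {0, 1}, columns (i,j) ∈ {(0,0), (0,1)} is det [[1, -3], [12, 9]] = 45 ≠ 0, so this unfolding has rank ≥ 2; CP rank is at least every unfolding rank, so rank(T) ≥ 2. (Flattening ranks never certify an upper bound on CP rank; for that we must actually write T with 2 rank-1 terms.)
Upper bound — finding two terms. Write S_k = T[:,:,k] for the frontal slices: S₀ = [[1, -3, 3], [-3, 9, -9]], S₁ = [[12, 9, -9], [-3, 39, -39]], S₂ = [[4, 3, -3], [-1, 13, -13]].
If T = a₁ ⊗ b₁ ⊗ c₁ + a₂ ⊗ b₂ ⊗ c₂ then each S_k = c₁[k]·a₁b₁ᵀ + c₂[k]·a₂b₂ᵀ. S₀ and S₁ are linearly independent, so a₁b₁ᵀ and a₂b₂ᵀ must span the same plane of matrices: they are the rank-1 matrices of the form x·S₀ + y·S₁.
The 2×2 minor of x·S₀ + y·S₁ on rows {0,1}, columns {0,1} is 165·xy + 495·y² = 165·(x + 3·y)(y), vanishing at (x:y) = (3:-1) and (1:0).
M₁ = 3·S₀ − S₁ = [[-9, -18, 18], [-6, -12, 12]] = (-3)·[3, 2][1, 2, -2]ᵀ and M₂ = S₀ = [[1, -3, 3], [-3, 9, -9]] = [1, -3][1, -3, 3]ᵀ, so take a₁ = [3, 2], b₁ = [1, 2, -2], a₂ = [1, -3], b₂ = [1, -3, 3].
Each slice is an integer combination of E₁ = a₁b₁ᵀ and E₂ = a₂b₂ᵀ: S₀ = E₂, S₁ = 3·E₁ + 3·E₂, S₂ = E₁ + E₂; reading off coefficients, c₁ = [0, 3, 1] and c₂ = [1, 3, 1].
Hence T = [3, 2] ⊗ [1, 2, -2] ⊗ [0, 3, 1] + [1, -3] ⊗ [1, -3, 3] ⊗ [1, 3, 1], so rank(T) ≤ 2.
These bounds meet, so rank(T) = 2.

rank(T) = 2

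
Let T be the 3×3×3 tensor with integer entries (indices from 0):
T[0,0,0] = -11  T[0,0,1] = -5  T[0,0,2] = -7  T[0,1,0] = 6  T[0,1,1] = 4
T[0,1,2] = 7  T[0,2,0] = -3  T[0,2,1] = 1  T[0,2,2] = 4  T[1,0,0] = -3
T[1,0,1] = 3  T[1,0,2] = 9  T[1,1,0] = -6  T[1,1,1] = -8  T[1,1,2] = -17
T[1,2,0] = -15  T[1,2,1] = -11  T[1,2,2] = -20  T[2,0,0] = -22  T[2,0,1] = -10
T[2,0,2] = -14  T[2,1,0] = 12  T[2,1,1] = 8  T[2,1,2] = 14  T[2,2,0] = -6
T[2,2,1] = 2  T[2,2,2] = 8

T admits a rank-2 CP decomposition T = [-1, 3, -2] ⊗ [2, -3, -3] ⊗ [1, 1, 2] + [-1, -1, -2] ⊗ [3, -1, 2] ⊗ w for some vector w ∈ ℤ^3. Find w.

w = [3, 1, 1]

Subtract the known terms from T to get the rank-1 residual R = [-1, -1, -2] ⊗ [3, -1, 2] ⊗ w, so R[i,j,k] = a[i]·b[j]·w[k]. Pick indices with nonzero a[0]·b[0] = (-1)·(3) = -3. Only the fibre through (0,0,·) is needed: R[0,0,:] = T[0,0,:] − Σₗ aₗ[0]bₗ[0]cₗ = [-11, -5, -7] − (-1)·(2)·[1, 1, 2] = [-9, -3, -3]. Then w[k] = R[0,0,k] / -3 for each k, giving w = [-9, -3, -3] / -3 = [3, 1, 1].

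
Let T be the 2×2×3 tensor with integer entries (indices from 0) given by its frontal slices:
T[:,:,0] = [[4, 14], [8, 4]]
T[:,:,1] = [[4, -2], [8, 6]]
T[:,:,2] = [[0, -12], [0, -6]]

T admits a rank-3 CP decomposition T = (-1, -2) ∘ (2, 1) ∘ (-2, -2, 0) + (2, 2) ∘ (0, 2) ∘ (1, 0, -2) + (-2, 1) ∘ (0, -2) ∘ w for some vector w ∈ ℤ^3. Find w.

Subtract the known terms from T to get the rank-1 residual R = (-2, 1) ∘ (0, -2) ∘ w, so R[i,j,k] = a[i]·b[j]·w[k]. Pick indices with nonzero a[0]·b[1] = (-2)·(-2) = 4. Only the fibre through (0,1,·) is needed: R[0,1,:] = T[0,1,:] − Σₗ aₗ[0]bₗ[1]cₗ = [14, -2, -12] − (-1)·(1)·(-2, -2, 0) − (2)·(2)·(1, 0, -2) = [8, -4, -4]. Then w[k] = R[0,1,k] / 4 for each k, giving w = [8, -4, -4] / 4 = (2, -1, -1).

w = (2, -1, -1)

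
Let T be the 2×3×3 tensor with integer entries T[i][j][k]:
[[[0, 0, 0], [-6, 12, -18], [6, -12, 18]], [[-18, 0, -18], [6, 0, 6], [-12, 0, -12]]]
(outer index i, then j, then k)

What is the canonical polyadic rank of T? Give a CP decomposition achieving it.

Lower bound: the mode-2 unfolding of T (rows indexed by j, columns by (i,k) = (0,0), (0,1), (0,2), (1,0), (1,1), (1,2)) is [[0, 0, 0, -18, 0, -18], [-6, 12, -18, 6, 0, 6], [6, -12, 18, -12, 0, -12]].
There the 2×2 minor on rows j ∈ {0, 1}, columns (i,k) ∈ {(0,0), (1,0)} is det [[0, -18], [-6, 6]] = -108 ≠ 0, so this unfolding has rank ≥ 2; CP rank is at least every unfolding rank, so rank(T) ≥ 2. (This is only a lower bound: in general the CP rank may exceed every unfolding rank, so we still need to exhibit 2 rank-1 terms summing to T.)
Upper bound — finding two terms. Write S_k = T[:,:,k] for the frontal slices: S₀ = [[0, -6, 6], [-18, 6, -12]], S₁ = [[0, 12, -12], [0, 0, 0]], S₂ = [[0, -18, 18], [-18, 6, -12]].
If T = a₁ ⊗ b₁ ⊗ c₁ + a₂ ⊗ b₂ ⊗ c₂ then each S_k = c₁[k]·a₁b₁ᵀ + c₂[k]·a₂b₂ᵀ. S₀ and S₁ are linearly independent, so a₁b₁ᵀ and a₂b₂ᵀ must span the same plane of matrices: they are the rank-1 matrices of the form x·S₀ + y·S₁.
The 2×2 minor of x·S₀ + y·S₁ on rows {0,1}, columns {0,1} is −108·x² + 216·xy = (-108)·(x − 2·y)(x), vanishing at (x:y) = (2:1) and (0:1).
M₁ = 2·S₀ + S₁ = [[0, 0, 0], [-36, 12, -24]] = (-12)·[0, 1][3, -1, 2]ᵀ and M₂ = S₁ = [[0, 12, -12], [0, 0, 0]] = 12·[1, 0][0, 1, -1]ᵀ, so take a₁ = [0, 1], b₁ = [3, -1, 2], a₂ = [1, 0], b₂ = [0, 1, -1].
Each slice is an integer combination of E₁ = a₁b₁ᵀ and E₂ = a₂b₂ᵀ: S₀ = −6·E₁ − 6·E₂, S₁ = 12·E₂, S₂ = −6·E₁ − 18·E₂; reading off coefficients, c₁ = [-6, 0, -6] and c₂ = [-6, 12, -18].
Hence T = [0, 1] ⊗ [3, -1, 2] ⊗ [-6, 0, -6] + [1, 0] ⊗ [0, 1, -1] ⊗ [-6, 12, -18], so rank(T) ≤ 2.
These bounds meet, so rank(T) = 2.

rank(T) = 2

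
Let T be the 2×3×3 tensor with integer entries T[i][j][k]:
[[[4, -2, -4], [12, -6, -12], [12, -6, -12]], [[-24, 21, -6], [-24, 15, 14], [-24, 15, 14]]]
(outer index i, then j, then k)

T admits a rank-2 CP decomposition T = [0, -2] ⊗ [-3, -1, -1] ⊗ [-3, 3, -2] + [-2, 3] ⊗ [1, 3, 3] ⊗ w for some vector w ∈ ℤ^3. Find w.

w = [-2, 1, 2]

Subtract the known terms from T to get the rank-1 residual R = [-2, 3] ⊗ [1, 3, 3] ⊗ w, so R[i,j,k] = a[i]·b[j]·w[k]. Pick indices with nonzero a[0]·b[0] = (-2)·(1) = -2. Only the fibre through (0,0,·) is needed: R[0,0,:] = T[0,0,:] − Σₗ aₗ[0]bₗ[0]cₗ = [4, -2, -4] − (0)·(-3)·[-3, 3, -2] = [4, -2, -4]. Then w[k] = R[0,0,k] / -2 for each k, giving w = [4, -2, -4] / -2 = [-2, 1, 2].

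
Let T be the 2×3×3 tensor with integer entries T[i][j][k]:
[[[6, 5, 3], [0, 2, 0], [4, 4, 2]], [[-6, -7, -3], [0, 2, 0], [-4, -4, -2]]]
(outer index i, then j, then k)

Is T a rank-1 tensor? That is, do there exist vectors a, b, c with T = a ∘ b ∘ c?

The mode-2 unfolding of T (rows indexed by j, columns by (i,k) = (0,0), (0,1), (0,2), (1,0), (1,1), (1,2)) is [[6, 5, 3, -6, -7, -3], [0, 2, 0, 0, 2, 0], [4, 4, 2, -4, -4, -2]].
There the 2×2 minor on rows j ∈ {0, 1}, columns (i,k) ∈ {(0,0), (0,1)} is det [[6, 5], [0, 2]] = 12 ≠ 0, so this unfolding has rank ≥ 2; CP rank is at least every unfolding rank, so rank(T) ≥ 2.
In particular rank(T) ≥ 2 > 1, so T is not rank-1.

No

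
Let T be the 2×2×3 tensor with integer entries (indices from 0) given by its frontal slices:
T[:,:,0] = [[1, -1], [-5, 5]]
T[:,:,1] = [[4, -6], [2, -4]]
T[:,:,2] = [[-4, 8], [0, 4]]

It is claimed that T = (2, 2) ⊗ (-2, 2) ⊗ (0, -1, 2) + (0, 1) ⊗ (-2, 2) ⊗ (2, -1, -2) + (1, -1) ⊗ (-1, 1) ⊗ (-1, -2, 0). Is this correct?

No

Reconstruct entry (0,0,1) from the claimed factors: Σₗ aₗ[0]bₗ[0]cₗ[1] = (2)·(-2)·(-1) + (0)·(-2)·(-1) + (1)·(-1)·(-2) = 6, but T[0,0,1] = 4. The claim is false.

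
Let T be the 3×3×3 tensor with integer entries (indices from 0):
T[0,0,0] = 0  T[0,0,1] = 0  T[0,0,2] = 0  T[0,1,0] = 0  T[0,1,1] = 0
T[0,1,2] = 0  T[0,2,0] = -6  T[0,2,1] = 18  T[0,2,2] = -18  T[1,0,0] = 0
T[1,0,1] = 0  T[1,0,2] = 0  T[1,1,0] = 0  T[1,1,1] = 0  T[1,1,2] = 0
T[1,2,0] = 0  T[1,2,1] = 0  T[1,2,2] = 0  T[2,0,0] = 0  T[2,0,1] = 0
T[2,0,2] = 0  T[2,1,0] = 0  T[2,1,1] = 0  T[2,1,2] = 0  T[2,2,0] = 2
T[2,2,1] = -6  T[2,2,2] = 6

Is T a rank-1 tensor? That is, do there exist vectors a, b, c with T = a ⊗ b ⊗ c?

Yes

If T = a ⊗ b ⊗ c then every fibre of T is a multiple of the corresponding factor, so read the factors off the fibres through the nonzero entry T[0,2,0] = -6.
The mode-1 fibre T[:,2,0] = [-6, 0, 2] gives a = [3, 0, -1] (primitive direction); the mode-2 fibre T[0,:,0] = [0, 0, -6] gives b = [0, 0, 1]; then c[k] = T[0,2,k] / (a[0]·b[2]) = [-6, 18, -18] / 3 = [-2, 6, -6].
Expanding [3, 0, -1] ⊗ [0, 0, 1] ⊗ [-2, 6, -6] reproduces all 27 entries of T, so T = [3, 0, -1] ⊗ [0, 0, 1] ⊗ [-2, 6, -6] and rank(T) ≤ 1.
Equivalently every frontal slice T[:,:,k] is c[k] times the rank-1 matrix [3, 0, -1] ⊗ [0, 0, 1]. So T has rank 1 (it is nonzero).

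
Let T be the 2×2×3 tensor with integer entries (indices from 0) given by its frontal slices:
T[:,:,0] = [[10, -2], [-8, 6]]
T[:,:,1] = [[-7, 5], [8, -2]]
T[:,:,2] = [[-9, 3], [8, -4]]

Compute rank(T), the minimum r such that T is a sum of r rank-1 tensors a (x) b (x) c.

3

Lower bound: the mode-3 unfolding of T (rows indexed by k, columns by (i,j) = (0,0), (0,1), (1,0), (1,1)) is [[10, -2, -8, 6], [-7, 5, 8, -2], [-9, 3, 8, -4]].
There the 3×3 minor on rows k ∈ {0, 1, 2}, columns (i,j) ∈ {(0,0), (0,1), (1,1)} is det [[10, -2, 6], [-7, 5, -2], [-9, 3, -4]] = 24 ≠ 0, so this unfolding has rank ≥ 3; CP rank is at least every unfolding rank, so rank(T) ≥ 3. (Unfolding ranks only ever bound the CP rank from below — rank(T) can be strictly larger than all of them — so the matching upper bound has to come from an explicit 3-term decomposition.)
Upper bound: T is a sum of 3 rank-1 terms, T = (0, 1) (x) (0, 1) (x) (2, 2, 0) + (1, -1) (x) (2, -1) (x) (4, -4, -4) + (1, 0) (x) (1, 1) (x) (2, 1, -1) (written with every a and b primitive with positive leading entry and the scale carried by c; CP decompositions are not unique, and this one is verified by expanding entrywise), so rank(T) ≤ 3.
These bounds meet, so rank(T) = 3.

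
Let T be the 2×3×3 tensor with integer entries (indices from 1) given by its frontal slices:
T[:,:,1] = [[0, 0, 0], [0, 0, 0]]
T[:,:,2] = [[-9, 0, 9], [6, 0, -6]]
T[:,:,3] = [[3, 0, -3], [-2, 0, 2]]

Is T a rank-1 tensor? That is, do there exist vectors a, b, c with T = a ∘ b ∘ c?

Yes

If T = a ∘ b ∘ c then every fibre of T is a multiple of the corresponding factor, so read the factors off the fibres through the nonzero entry T[1,1,2] = -9.
The mode-1 fibre T[:,1,2] = [-9, 6] gives a = [3, -2] (primitive direction); the mode-2 fibre T[1,:,2] = [-9, 0, 9] gives b = [1, 0, -1]; then c[k] = T[1,1,k] / (a[1]·b[1]) = [0, -9, 3] / 3 = [0, -3, 1].
Expanding [3, -2] ∘ [1, 0, -1] ∘ [0, -3, 1] reproduces all 18 entries of T, so T = [3, -2] ∘ [1, 0, -1] ∘ [0, -3, 1] and rank(T) ≤ 1.
Equivalently every frontal slice T[:,:,k] is c[k] times the rank-1 matrix [3, -2] ∘ [1, 0, -1]. So T has rank 1 (it is nonzero).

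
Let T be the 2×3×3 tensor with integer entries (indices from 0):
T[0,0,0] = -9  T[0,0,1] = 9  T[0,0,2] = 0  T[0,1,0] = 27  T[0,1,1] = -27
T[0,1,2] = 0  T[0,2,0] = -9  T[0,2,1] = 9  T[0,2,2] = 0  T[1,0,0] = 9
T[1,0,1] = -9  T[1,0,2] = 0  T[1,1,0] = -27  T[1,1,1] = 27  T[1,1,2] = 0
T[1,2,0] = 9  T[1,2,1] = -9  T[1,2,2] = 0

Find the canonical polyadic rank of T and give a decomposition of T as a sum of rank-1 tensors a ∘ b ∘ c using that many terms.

rank(T) = 1

Lower bound: T ≠ 0 (e.g. T[0,0,0] = -9), so rank(T) ≥ 1.
Upper bound: if T = a ∘ b ∘ c then every fibre of T is a multiple of the corresponding factor, so read the factors off the fibres through the nonzero entry T[0,0,0] = -9.
The mode-1 fibre T[:,0,0] = [-9, 9] gives a = [1, -1] (primitive direction); the mode-2 fibre T[0,:,0] = [-9, 27, -9] gives b = [1, -3, 1]; then c[k] = T[0,0,k] / (a[0]·b[0]) = [-9, 9, 0] / 1 = [-9, 9, 0].
Expanding [1, -1] ∘ [1, -3, 1] ∘ [-9, 9, 0] reproduces all 18 entries of T, so T = [1, -1] ∘ [1, -3, 1] ∘ [-9, 9, 0] and rank(T) ≤ 1.
These bounds meet, so rank(T) = 1.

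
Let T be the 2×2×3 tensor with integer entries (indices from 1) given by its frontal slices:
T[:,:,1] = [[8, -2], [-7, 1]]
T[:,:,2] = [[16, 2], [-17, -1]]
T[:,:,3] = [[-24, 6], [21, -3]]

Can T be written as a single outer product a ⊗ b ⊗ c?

The mode-3 unfolding of T (rows indexed by k, columns by (i,j) = (1,1), (1,2), (2,1), (2,2)) is [[8, -2, -7, 1], [16, 2, -17, -1], [-24, 6, 21, -3]].
There the 2×2 minor on rows k ∈ {1, 2}, columns (i,j) ∈ {(1,1), (1,2)} is det [[8, -2], [16, 2]] = 48 ≠ 0, so this unfolding has rank ≥ 2; CP rank is at least every unfolding rank, so rank(T) ≥ 2.
In particular rank(T) ≥ 2 > 1, so T is not rank-1.

No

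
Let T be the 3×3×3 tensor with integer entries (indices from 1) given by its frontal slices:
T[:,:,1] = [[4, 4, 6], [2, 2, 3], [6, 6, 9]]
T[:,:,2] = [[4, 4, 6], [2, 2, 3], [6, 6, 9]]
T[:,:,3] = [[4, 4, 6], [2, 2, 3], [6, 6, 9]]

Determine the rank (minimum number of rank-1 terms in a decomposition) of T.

1

Lower bound: T ≠ 0 (e.g. T[1,1,1] = 4), so rank(T) ≥ 1.
Upper bound: if T = a ⊗ b ⊗ c then every fibre of T is a multiple of the corresponding factor, so read the factors off the fibres through the nonzero entry T[1,1,1] = 4.
The mode-1 fibre T[:,1,1] = [4, 2, 6] gives a = [2, 1, 3] (primitive direction); the mode-2 fibre T[1,:,1] = [4, 4, 6] gives b = [2, 2, 3]; then c[k] = T[1,1,k] / (a[1]·b[1]) = [4, 4, 4] / 4 = [1, 1, 1].
Expanding [2, 1, 3] ⊗ [2, 2, 3] ⊗ [1, 1, 1] reproduces all 27 entries of T, so T = [2, 1, 3] ⊗ [2, 2, 3] ⊗ [1, 1, 1] and rank(T) ≤ 1.
These bounds meet, so rank(T) = 1.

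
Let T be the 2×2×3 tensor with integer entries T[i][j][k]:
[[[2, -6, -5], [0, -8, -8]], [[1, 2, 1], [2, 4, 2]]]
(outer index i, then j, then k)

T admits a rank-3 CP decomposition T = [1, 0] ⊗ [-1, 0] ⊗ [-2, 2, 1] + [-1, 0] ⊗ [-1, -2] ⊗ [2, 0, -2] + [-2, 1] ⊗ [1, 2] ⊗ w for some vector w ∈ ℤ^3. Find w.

Subtract the known terms from T to get the rank-1 residual R = [-2, 1] ⊗ [1, 2] ⊗ w, so R[i,j,k] = a[i]·b[j]·w[k]. Pick indices with nonzero a[0]·b[0] = (-2)·(1) = -2. Only the fibre through (0,0,·) is needed: R[0,0,:] = T[0,0,:] − Σₗ aₗ[0]bₗ[0]cₗ = [2, -6, -5] − (1)·(-1)·[-2, 2, 1] − (-1)·(-1)·[2, 0, -2] = [-2, -4, -2]. Then w[k] = R[0,0,k] / -2 for each k, giving w = [-2, -4, -2] / -2 = [1, 2, 1].

w = [1, 2, 1]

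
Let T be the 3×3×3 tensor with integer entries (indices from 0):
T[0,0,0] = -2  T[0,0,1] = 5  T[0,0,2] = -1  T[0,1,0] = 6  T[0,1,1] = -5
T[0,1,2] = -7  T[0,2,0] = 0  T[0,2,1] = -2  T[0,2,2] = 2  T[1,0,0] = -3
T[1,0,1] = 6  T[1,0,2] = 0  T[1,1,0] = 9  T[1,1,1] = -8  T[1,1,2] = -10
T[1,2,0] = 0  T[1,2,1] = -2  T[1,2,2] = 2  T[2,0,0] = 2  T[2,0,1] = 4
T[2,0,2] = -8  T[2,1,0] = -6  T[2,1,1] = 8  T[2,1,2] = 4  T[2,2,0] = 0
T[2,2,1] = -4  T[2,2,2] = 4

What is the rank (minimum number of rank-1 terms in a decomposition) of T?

2

Lower bound: in the mode-2 unfolding of T (rows indexed by j, columns by (i,k)) the 2×2 minor on rows j ∈ {0, 1}, columns (i,k) ∈ {(0,0), (0,1)} is det [[-2, 5], [6, -5]] = -20 ≠ 0, so that unfolding has rank ≥ 2 and hence rank(T) ≥ 2 (CP rank is at least every unfolding rank, though it can be larger).
Upper bound: with S_k = T[:,:,k], the two rank-1 terms a₁b₁ᵀ, a₂b₂ᵀ are the rank-1 members of the pencil x·S₀ + y·S₁.
The 2×2 minor of x·S₀ + y·S₁ on rows {0,1}, columns {0,1} is 10·xy − 10·y² = 10·(x − y)(y), vanishing at (x:y) = (1:1) and (1:0).
M₁ = S₀ + S₁ = [[3, 1, -2], [3, 1, -2], [6, 2, -4]] = [1, 1, 2][3, 1, -2]ᵀ and M₂ = S₀ = [[-2, 6, 0], [-3, 9, 0], [2, -6, 0]] = −[2, 3, -2][1, -3, 0]ᵀ, so take a₁ = [1, 1, 2], b₁ = [3, 1, -2], a₂ = [2, 3, -2], b₂ = [1, -3, 0].
Each slice is an integer combination of E₁ = a₁b₁ᵀ and E₂ = a₂b₂ᵀ: S₀ = −E₂, S₁ = E₁ + E₂, S₂ = −E₁ + E₂; reading off coefficients, c₁ = [0, 1, -1] and c₂ = [-1, 1, 1].
Hence T = [1, 1, 2] ⊗ [3, 1, -2] ⊗ [0, 1, -1] + [2, 3, -2] ⊗ [1, -3, 0] ⊗ [-1, 1, 1], so rank(T) ≤ 2.
These bounds meet, so rank(T) = 2.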